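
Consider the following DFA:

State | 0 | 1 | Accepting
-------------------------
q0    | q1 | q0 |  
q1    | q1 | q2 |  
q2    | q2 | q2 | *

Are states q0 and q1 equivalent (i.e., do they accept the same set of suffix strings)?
Try the suffix "1".
From q0: q0 → q0 — not accepting.
From q1: q1 → q2 — accepting.
The two states disagree on this suffix, so they are not equivalent.

Final answer: No. Distinguishing string: "1" - accepted from q1 but not from q0.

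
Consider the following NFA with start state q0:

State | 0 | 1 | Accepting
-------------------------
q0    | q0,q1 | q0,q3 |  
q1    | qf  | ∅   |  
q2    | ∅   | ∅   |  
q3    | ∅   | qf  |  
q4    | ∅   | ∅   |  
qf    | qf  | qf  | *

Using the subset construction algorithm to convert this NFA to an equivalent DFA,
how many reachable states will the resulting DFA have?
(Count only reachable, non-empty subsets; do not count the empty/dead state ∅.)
Start subset: {q0}
{q0}: on 0 → {q0, q1}, on 1 → {q0, q3}
{q0, q1}: on 0 → {q0, q1, qf}, on 1 → {q0, q3}
{q0, q3}: on 0 → {q0, q1}, on 1 → {q0, q3, qf}
{q0, q1, qf}: on 0 → {q0, q1, qf}, on 1 → {q0, q3, qf}
{q0, q3, qf}: on 0 → {q0, q1, qf}, on 1 → {q0, q3, qf}
Reachable non-empty subsets: {q0}, {q0, q1}, {q0, q3}, {q0, q1, qf}, {q0, q3, qf} — 5 in total.

Final answer: 5 states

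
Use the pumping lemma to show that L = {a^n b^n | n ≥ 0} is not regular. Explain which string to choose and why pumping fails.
Language: L = {a^n b^n | n ≥ 0} (equal numbers of a's followed by b's)
Step 1: Assume for contradiction that L is regular, with pumping length p.
Step 2: Choose s = a^p b^p. Then s ∈ L (it has p a's followed by p b's) and |s| ≥ p.
Step 3: Consider any decomposition s = xyz with |xy| ≤ p and |y| > 0. Since |xy| ≤ p and the first p symbols of s are all a's, y = a^k for some k with 1 ≤ k ≤ p.
Step 4: Pumping up (i = 2): xy²z = a^(p+k) b^p, which has more a's than b's, so xy²z ∉ L.
This contradicts the pumping lemma, so L is not regular.

Final answer: Choose s = a^p b^p. Since |xy| ≤ p, y = a^k with k ≥ 1. Then xy²z = a^(p+k) b^p ∉ L.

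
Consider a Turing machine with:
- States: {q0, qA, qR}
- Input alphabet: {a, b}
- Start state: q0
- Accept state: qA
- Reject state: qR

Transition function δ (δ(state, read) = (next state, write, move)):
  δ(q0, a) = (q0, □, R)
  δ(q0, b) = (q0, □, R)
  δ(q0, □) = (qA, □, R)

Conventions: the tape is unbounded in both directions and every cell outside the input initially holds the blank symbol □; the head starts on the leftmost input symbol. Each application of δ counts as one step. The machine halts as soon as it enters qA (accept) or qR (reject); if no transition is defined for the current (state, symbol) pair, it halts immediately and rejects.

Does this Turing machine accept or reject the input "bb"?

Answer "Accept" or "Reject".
Step 0: [q0]bb (head at position 0)
Step 1: δ(q0, b) = (q0, □, R)  ⊢  □[q0]b (head at position 1)
Step 2: δ(q0, b) = (q0, □, R)  ⊢  □□[q0]□ (head at position 2)
Step 3: δ(q0, □) = (qA, □, R)  ⊢  □□□[qA]□ (head at position 3)
The machine is in qA, so it halts and accepts.

Final answer: Accept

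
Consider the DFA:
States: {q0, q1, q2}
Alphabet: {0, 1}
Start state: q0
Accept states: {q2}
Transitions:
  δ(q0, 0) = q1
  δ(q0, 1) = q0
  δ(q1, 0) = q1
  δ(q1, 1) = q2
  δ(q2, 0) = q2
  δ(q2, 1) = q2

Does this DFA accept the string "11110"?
Processing string "11110":
  q0 --1--> q0
  q0 --1--> q0
  q0 --1--> q0
  q0 --1--> q0
  q0 --0--> q1
Final state: q1
Accept states: {q2}
q1 is not an accept state, so the string is rejected.

Final answer: No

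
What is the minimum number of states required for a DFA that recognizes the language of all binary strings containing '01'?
Language: binary strings containing '01'
Lower bound (Myhill–Nerode): the prefixes ε, 0, 01 are pairwise distinguishable:
  ε vs 01: suffix ε distinguishes them (ε is rejected, 01 is accepted)
  0 vs 01: suffix ε distinguishes them (0 is rejected, 01 is accepted)
  ε vs 0: suffix 1 distinguishes them (ε·1 = 1 is rejected, 0·1 = 01 is accepted)
So any DFA needs at least 3 states.
Upper bound: a DFA with 3 states exists (one state per class above: 'no progress', 'last symbol 0', and 'seen 01' (accepting sink)).
Minimum states: 3

Final answer: 3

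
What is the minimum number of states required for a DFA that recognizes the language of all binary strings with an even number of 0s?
Language: binary strings with an even number of 0s
Lower bound (Myhill–Nerode): the prefixes ε, 0 are pairwise distinguishable:
  ε vs 0: suffix ε distinguishes them (ε has zero 0s (accepted), 0 has one 0 (rejected))
So any DFA needs at least 2 states.
Upper bound: a DFA with 2 states exists (one state per class above).
Minimum states: 2

Final answer: 2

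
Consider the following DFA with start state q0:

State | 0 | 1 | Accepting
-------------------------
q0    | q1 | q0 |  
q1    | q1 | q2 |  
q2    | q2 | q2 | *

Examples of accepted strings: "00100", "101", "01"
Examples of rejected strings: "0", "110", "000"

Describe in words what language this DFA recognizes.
binary strings containing '01' as a substring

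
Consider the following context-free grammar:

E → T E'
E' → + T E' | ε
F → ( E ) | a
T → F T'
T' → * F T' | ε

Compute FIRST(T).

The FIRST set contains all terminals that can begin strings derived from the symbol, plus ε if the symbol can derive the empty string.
FIRST(F): F → ( E ) contributes '(' and F → a contributes 'a', so FIRST(F) = {(, a}. F is not nullable.
FIRST(T): T → F T' begins with F, and F is not nullable, so FIRST(T) = FIRST(F) = {(, a}.

Final answer: {(, a}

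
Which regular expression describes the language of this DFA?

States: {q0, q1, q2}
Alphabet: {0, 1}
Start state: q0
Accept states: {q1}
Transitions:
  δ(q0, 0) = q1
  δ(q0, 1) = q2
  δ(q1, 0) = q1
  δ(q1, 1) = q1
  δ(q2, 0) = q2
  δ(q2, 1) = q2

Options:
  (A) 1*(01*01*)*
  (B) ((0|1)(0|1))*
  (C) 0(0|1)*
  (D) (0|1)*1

Testing sample strings against the DFA:
  '0100' -> accepted
  '0011' -> accepted
  '101' -> rejected
  '0010' -> accepted
Checking each option for a counterexample:
  (A) 1*(01*01*)*: ε is rejected by the DFA but matches the regex → eliminated
  (B) ((0|1)(0|1))*: ε is rejected by the DFA but matches the regex → eliminated
  (C) 0(0|1)*: agrees with the DFA on all strings of length ≤ 4
  (D) (0|1)*1: '0' is accepted by the DFA but does not match the regex → eliminated
Only (C) 0(0|1)* is consistent with the DFA.

Final answer: (C) 0(0|1)*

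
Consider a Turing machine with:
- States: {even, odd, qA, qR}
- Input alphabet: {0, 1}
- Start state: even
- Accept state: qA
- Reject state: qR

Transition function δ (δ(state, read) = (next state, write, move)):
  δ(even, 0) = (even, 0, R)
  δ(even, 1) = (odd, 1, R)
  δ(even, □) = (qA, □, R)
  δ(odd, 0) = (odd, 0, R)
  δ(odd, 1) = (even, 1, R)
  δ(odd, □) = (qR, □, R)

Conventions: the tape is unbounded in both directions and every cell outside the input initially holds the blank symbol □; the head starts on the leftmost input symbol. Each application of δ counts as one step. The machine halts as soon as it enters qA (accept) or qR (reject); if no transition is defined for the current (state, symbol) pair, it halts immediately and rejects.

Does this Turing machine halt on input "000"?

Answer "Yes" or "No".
Step 0: [even]000 (head at position 0)
Step 1: δ(even, 0) = (even, 0, R)  ⊢  0[even]00 (head at position 1)
Step 2: δ(even, 0) = (even, 0, R)  ⊢  00[even]0 (head at position 2)
Step 3: δ(even, 0) = (even, 0, R)  ⊢  000[even]□ (head at position 3)
Step 4: δ(even, □) = (qA, □, R)  ⊢  000□[qA]□ (head at position 4)
The machine is in qA, so it halts and accepts.
It halts after 4 steps.

Final answer: Yes - halts after 4 steps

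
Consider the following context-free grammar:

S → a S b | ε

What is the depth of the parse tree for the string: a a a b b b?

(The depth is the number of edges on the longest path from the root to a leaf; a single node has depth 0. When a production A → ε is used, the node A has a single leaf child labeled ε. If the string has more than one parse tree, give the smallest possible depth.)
The only parse tree applies S → a S b 3 times (once per matching a…b pair) and then S → ε.
The S nodes sit at depths 0, 1, …, 3; the innermost S (depth 3) has the single child ε at depth 4.
The terminal leaves a, b are at depths 1..3, so the longest root-to-leaf path is S → S → … → S → ε with 4 edges.
Depth = 4.

Final answer: 4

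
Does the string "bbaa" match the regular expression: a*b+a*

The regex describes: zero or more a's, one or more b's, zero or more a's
Yes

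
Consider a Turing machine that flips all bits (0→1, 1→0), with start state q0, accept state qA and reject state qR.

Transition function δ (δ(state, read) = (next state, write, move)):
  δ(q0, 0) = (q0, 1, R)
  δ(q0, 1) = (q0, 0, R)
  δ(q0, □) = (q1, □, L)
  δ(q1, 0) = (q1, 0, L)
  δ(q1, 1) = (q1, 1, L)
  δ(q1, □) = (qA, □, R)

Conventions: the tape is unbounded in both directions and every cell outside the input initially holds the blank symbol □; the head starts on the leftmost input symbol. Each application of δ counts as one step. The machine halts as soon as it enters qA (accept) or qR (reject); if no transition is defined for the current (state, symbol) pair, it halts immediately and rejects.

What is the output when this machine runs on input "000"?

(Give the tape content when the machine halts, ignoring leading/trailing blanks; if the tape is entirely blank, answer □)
Step 0: [q0]000 (head at position 0)
Step 1: δ(q0, 0) = (q0, 1, R)  ⊢  1[q0]00 (head at position 1)
Step 2: δ(q0, 0) = (q0, 1, R)  ⊢  11[q0]0 (head at position 2)
Step 3: δ(q0, 0) = (q0, 1, R)  ⊢  111[q0]□ (head at position 3)
Step 4: δ(q0, □) = (q1, □, L)  ⊢  11[q1]1□ (head at position 2)
Step 5: δ(q1, 1) = (q1, 1, L)  ⊢  1[q1]11□ (head at position 1)
Step 6: δ(q1, 1) = (q1, 1, L)  ⊢  [q1]111□ (head at position 0)
Step 7: δ(q1, 1) = (q1, 1, L)  ⊢  [q1]□111□ (head at position -1)
Step 8: δ(q1, □) = (qA, □, R)  ⊢  □[qA]111□ (head at position 0)
The machine is in qA, so it halts and accepts.
Tape content when halted (ignoring surrounding blanks): 111

Final answer: Output: 111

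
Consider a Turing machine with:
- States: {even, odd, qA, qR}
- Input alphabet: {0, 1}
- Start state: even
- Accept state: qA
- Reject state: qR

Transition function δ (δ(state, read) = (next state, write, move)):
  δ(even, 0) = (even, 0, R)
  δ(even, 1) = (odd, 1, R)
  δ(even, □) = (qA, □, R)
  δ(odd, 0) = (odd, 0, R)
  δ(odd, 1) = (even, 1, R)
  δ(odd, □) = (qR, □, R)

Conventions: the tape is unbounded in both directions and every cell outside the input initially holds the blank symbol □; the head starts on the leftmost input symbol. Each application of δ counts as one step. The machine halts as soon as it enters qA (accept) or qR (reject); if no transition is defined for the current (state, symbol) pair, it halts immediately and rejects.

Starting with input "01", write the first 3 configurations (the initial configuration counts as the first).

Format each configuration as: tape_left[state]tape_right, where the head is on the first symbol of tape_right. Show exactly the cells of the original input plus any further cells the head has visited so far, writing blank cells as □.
Step 0: [even]01 (head at position 0)
Step 1: δ(even, 0) = (even, 0, R)  ⊢  0[even]1 (head at position 1)
Step 2: δ(even, 1) = (odd, 1, R)  ⊢  01[odd]□ (head at position 2)

Final answer: [even]01 ⊢ 0[even]1 ⊢ 01[odd]□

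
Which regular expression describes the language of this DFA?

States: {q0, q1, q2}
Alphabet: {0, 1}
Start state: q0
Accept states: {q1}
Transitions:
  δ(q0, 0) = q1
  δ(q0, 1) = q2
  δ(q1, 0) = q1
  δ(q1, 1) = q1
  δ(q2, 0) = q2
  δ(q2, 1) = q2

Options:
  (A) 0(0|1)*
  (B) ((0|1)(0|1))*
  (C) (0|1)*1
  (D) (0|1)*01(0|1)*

Testing sample strings against the DFA:
  '11001' -> rejected
  '11011' -> rejected
  '0010' -> accepted
  '111' -> rejected
Checking each option for a counterexample:
  (A) 0(0|1)*: agrees with the DFA on all strings of length ≤ 4
  (B) ((0|1)(0|1))*: ε is rejected by the DFA but matches the regex → eliminated
  (C) (0|1)*1: '0' is accepted by the DFA but does not match the regex → eliminated
  (D) (0|1)*01(0|1)*: '0' is accepted by the DFA but does not match the regex → eliminated
Only (A) 0(0|1)* is consistent with the DFA.

Final answer: (A) 0(0|1)*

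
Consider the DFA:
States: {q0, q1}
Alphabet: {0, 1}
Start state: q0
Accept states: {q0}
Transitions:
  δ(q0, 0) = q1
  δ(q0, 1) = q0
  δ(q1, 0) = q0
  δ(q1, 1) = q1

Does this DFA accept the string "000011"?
Processing string "000011":
  q0 --0--> q1
  q1 --0--> q0
  q0 --0--> q1
  q1 --0--> q0
  q0 --1--> q0
  q0 --1--> q0
Final state: q0
Accept states: {q0}
q0 is an accept state, so the string is accepted.

Final answer: Yes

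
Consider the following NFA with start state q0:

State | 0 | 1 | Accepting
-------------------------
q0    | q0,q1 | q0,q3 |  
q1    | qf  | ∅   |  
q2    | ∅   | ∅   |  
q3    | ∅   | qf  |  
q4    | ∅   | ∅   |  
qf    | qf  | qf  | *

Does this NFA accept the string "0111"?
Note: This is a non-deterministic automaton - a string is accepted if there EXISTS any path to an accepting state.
Track the set of states the NFA could be in: start {q0}
Read '0': {q0} → {q0, q1}
Read '1': {q0, q1} → {q0, q3}
Read '1': {q0, q3} → {q0, q3, qf}
Read '1': {q0, q3, qf} → {q0, q3, qf}
Final set {q0, q3, qf} contains accepting state(s) {qf} → accepted.

Final answer: Yes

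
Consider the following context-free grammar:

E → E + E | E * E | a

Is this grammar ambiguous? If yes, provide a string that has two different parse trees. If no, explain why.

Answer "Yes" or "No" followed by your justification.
Two different leftmost derivations of a + a * a:
  (1) E ⇒ E + E ⇒ a + E ⇒ a + E * E ⇒ a + a * E ⇒ a + a * a   (tree groups a + (a * a))
  (2) E ⇒ E * E ⇒ E + E * E ⇒ a + E * E ⇒ a + a * E ⇒ a + a * a   (tree groups (a + a) * a)
Two distinct leftmost derivations = two distinct parse trees, so the grammar is ambiguous.

Final answer: Yes - the string 'a + a * a' has two distinct leftmost derivations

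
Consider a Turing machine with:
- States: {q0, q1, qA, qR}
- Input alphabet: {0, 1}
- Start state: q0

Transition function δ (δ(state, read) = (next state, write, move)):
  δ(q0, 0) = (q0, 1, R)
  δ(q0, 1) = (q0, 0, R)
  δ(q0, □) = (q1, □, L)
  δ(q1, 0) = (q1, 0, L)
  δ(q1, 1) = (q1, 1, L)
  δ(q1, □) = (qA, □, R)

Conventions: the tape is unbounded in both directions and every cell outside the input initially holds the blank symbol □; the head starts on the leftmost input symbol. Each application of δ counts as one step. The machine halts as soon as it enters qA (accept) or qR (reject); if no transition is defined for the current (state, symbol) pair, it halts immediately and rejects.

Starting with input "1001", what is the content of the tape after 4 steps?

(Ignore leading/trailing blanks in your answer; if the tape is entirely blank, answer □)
Step 0: [q0]1001 (head at position 0)
Step 1: δ(q0, 1) = (q0, 0, R)  ⊢  0[q0]001 (head at position 1)
Step 2: δ(q0, 0) = (q0, 1, R)  ⊢  01[q0]01 (head at position 2)
Step 3: δ(q0, 0) = (q0, 1, R)  ⊢  011[q0]1 (head at position 3)
Step 4: δ(q0, 1) = (q0, 0, R)  ⊢  0110[q0]□ (head at position 4)
Tape after 4 steps (ignoring surrounding blanks): 0110

Final answer: Tape: 0110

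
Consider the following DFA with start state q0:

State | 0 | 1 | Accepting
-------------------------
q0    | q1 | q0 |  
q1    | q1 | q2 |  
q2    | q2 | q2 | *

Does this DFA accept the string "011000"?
Start in q0.
Read '0': q0 → q1
Read '1': q1 → q2
Read '1': q2 → q2
Read '0': q2 → q2
Read '0': q2 → q2
Read '0': q2 → q2
Final state q2 is accepting, so the string is accepted.

Final answer: Yes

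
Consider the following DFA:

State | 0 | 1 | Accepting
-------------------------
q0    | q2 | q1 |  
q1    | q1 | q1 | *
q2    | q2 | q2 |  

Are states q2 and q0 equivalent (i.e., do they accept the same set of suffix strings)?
Try the suffix "1".
From q2: q2 → q2 — not accepting.
From q0: q0 → q1 — accepting.
The two states disagree on this suffix, so they are not equivalent.

Final answer: No. Distinguishing string: "1" - accepted from q0 but not from q2.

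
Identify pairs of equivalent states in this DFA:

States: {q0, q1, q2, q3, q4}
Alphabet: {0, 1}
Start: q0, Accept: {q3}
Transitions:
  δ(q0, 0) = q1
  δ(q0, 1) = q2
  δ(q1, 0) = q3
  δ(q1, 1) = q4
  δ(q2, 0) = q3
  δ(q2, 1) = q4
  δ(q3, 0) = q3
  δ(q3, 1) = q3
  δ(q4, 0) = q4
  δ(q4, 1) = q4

Using the table-filling algorithm:
Round 0 – mark pairs where exactly one state is accepting: (q0,q3), (q1,q3), (q2,q3), (q3,q4)
Round 1 – newly marked: (q0,q1) [on 0: q1 vs q3, already marked]; (q0,q2) [on 0: q1 vs q3, already marked]; (q1,q4) [on 0: q3 vs q4, already marked]; (q2,q4) [on 0: q3 vs q4, already marked]
Round 2 – newly marked: (q0,q4) [on 0: q1 vs q4, already marked]
No further pairs can be marked.
(q1, q2) unmarked: δ(q1,0)=q3, δ(q2,0)=q3; δ(q1,1)=q4, δ(q2,1)=q4 → equivalent
Equivalent pairs: (q1, q2)

Final answer: Equivalent pairs: (q1, q2)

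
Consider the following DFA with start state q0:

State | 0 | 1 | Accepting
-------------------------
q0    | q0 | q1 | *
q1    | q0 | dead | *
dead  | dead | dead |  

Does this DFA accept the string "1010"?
Start in q0.
Read '1': q0 → q1
Read '0': q1 → q0
Read '1': q0 → q1
Read '0': q1 → q0
Final state q0 is accepting, so the string is accepted.

Final answer: Yes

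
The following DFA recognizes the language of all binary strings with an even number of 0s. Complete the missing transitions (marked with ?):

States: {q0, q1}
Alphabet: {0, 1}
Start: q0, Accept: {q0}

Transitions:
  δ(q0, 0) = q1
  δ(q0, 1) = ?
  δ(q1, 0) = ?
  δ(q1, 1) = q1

What each state remembers (consistent with the given transitions and accept states):
  q0: an even number of 0s has been read so far
  q1: an odd number of 0s has been read so far
Filling in the missing entries:
  δ(q0, 1): in q0 (an even number of 0s has been read so far), after reading 1 we have: an even number of 0s has been read so far → q0
  δ(q1, 0): in q1 (an odd number of 0s has been read so far), after reading 0 we have: an even number of 0s has been read so far → q0

Final answer: δ(q0, 1) = q0; δ(q1, 0) = q0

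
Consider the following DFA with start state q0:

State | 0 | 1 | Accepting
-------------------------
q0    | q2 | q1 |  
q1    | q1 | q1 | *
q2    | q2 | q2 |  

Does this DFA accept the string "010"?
Start in q0.
Read '0': q0 → q2
Read '1': q2 → q2
Read '0': q2 → q2
Final state q2 is not accepting, so the string is rejected.

Final answer: No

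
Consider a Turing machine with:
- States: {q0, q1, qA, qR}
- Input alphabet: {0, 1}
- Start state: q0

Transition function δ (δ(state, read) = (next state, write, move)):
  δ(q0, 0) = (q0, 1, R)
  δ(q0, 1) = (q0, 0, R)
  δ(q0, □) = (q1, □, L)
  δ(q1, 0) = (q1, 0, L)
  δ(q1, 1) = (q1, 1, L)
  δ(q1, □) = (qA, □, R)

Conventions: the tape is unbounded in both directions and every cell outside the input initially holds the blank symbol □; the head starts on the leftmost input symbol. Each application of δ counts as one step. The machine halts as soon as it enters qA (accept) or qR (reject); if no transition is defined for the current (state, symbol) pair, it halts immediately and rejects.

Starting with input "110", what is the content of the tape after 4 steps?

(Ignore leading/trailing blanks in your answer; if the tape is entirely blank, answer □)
Step 0: [q0]110 (head at position 0)
Step 1: δ(q0, 1) = (q0, 0, R)  ⊢  0[q0]10 (head at position 1)
Step 2: δ(q0, 1) = (q0, 0, R)  ⊢  00[q0]0 (head at position 2)
Step 3: δ(q0, 0) = (q0, 1, R)  ⊢  001[q0]□ (head at position 3)
Step 4: δ(q0, □) = (q1, □, L)  ⊢  00[q1]1□ (head at position 2)
Tape after 4 steps (ignoring surrounding blanks): 001

Final answer: Tape: 001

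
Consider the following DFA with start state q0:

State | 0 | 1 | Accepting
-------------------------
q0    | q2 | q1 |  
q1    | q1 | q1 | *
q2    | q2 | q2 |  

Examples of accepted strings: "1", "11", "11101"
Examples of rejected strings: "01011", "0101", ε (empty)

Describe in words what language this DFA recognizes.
non-empty binary strings starting with 1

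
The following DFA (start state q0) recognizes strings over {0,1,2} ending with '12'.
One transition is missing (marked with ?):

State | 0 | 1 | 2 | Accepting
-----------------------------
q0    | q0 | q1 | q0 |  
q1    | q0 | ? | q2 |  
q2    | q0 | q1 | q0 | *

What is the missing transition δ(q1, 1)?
q1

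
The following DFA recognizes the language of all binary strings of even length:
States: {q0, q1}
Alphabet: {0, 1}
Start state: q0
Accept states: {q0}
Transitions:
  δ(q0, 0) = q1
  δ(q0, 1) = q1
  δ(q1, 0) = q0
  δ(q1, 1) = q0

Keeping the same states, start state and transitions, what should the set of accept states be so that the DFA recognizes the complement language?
The DFA is complete (every state has a transition on every symbol), so the complement
is recognized by the same DFA with accepting and non-accepting states swapped.
Original accept states: {q0}
Complement accept states = All states - Original accept states
= {q0, q1} - {q0}
= {q1}
Complement language: strings of ODD length

Final answer: {q1}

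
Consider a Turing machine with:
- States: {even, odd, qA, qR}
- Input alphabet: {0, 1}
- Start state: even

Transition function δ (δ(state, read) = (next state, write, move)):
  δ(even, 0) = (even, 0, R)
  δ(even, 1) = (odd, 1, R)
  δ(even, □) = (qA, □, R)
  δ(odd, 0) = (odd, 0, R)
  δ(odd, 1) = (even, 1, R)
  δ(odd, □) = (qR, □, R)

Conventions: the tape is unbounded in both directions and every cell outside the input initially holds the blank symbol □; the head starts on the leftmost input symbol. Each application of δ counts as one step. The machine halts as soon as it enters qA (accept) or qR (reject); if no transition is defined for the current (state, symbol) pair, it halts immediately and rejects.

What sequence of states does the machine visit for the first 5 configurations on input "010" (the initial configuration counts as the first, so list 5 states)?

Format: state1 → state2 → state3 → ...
Step 0: [even]010 (head at position 0)
Step 1: δ(even, 0) = (even, 0, R)  ⊢  0[even]10 (head at position 1)
Step 2: δ(even, 1) = (odd, 1, R)  ⊢  01[odd]0 (head at position 2)
Step 3: δ(odd, 0) = (odd, 0, R)  ⊢  010[odd]□ (head at position 3)
Step 4: δ(odd, □) = (qR, □, R)  ⊢  010□[qR]□ (head at position 4)
Reading off the states of these 5 configurations: even → even → odd → odd → qR

Final answer: even → even → odd → odd → qR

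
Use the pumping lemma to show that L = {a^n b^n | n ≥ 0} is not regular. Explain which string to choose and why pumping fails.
Language: L = {a^n b^n | n ≥ 0} (equal numbers of a's followed by b's)
Step 1: Assume for contradiction that L is regular, with pumping length p.
Step 2: Choose s = a^p b^p. Then s ∈ L (it has p a's followed by p b's) and |s| ≥ p.
Step 3: Consider any decomposition s = xyz with |xy| ≤ p and |y| > 0. Since |xy| ≤ p and the first p symbols of s are all a's, y = a^k for some k with 1 ≤ k ≤ p.
Step 4: Pumping up (i = 2): xy²z = a^(p+k) b^p, which has more a's than b's, so xy²z ∉ L.
This contradicts the pumping lemma, so L is not regular.

Final answer: Choose s = a^p b^p. Since |xy| ≤ p, y = a^k with k ≥ 1. Then xy²z = a^(p+k) b^p ∉ L.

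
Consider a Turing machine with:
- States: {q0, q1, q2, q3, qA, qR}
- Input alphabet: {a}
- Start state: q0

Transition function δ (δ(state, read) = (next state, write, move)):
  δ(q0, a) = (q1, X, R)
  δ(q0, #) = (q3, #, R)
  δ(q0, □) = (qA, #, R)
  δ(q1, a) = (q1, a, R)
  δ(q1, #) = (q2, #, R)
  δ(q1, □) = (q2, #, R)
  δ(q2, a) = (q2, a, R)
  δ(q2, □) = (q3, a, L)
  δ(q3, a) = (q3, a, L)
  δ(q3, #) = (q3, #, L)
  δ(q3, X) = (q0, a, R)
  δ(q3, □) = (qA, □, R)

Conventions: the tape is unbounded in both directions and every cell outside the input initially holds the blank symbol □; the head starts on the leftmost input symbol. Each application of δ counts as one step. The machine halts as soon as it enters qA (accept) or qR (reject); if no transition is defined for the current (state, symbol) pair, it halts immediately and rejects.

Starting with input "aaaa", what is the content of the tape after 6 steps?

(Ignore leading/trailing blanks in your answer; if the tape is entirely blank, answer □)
Step 0: [q0]aaaa (head at position 0)
Step 1: δ(q0, a) = (q1, X, R)  ⊢  X[q1]aaa (head at position 1)
Step 2: δ(q1, a) = (q1, a, R)  ⊢  Xa[q1]aa (head at position 2)
Step 3: δ(q1, a) = (q1, a, R)  ⊢  Xaa[q1]a (head at position 3)
Step 4: δ(q1, a) = (q1, a, R)  ⊢  Xaaa[q1]□ (head at position 4)
Step 5: δ(q1, □) = (q2, #, R)  ⊢  Xaaa#[q2]□ (head at position 5)
Step 6: δ(q2, □) = (q3, a, L)  ⊢  Xaaa[q3]#a (head at position 4)
Tape after 6 steps (ignoring surrounding blanks): Xaaa#a

Final answer: Tape: Xaaa#a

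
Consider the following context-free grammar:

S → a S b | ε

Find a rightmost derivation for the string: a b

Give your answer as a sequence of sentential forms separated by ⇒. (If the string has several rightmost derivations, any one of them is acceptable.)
Start with S.
Step 1: the rightmost non-terminal is S; apply S → a S b:  a S b
Step 2: the rightmost non-terminal is S; apply S → ε:  a b

Final answer: S ⇒ a S b ⇒ a b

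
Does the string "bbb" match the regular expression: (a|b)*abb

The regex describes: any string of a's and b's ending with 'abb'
No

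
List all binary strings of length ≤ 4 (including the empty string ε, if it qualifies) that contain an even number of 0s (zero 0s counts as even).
Checking every binary string of length 0 to 4:
  Length 0: accepted: ε | rejected: (none)
  Length 1: accepted: 1 | rejected: 0
  Length 2: accepted: 00, 11 | rejected: 01, 10
  Length 3: accepted: 001, 010, 100, 111 | rejected: 000, 011, 101, 110
  Length 4: accepted: 0000, 0011, 0101, 0110, 1001, 1010, 1100, 1111 | rejected: 0001, 0010, 0100, 0111, 1000, 1011, 1101, 1110
Total: 16 string(s).

Final answer: ε, 1, 00, 11, 001, 010, 100, 111, 0000, 0011, 0101, 0110, 1001, 1010, 1100, 1111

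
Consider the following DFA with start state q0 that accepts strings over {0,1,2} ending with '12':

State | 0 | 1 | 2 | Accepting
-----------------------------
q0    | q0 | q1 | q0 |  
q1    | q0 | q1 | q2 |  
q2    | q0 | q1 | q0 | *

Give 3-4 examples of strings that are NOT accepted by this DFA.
Any strings that end in a non-accepting state work; for example:
"2": q0 → q0; q0 is not accepting → rejected
"011": q0 → q0 → q1 → q1; q1 is not accepting → rejected
"2121": q0 → q0 → q1 → q2 → q1; q1 is not accepting → rejected
"2222": q0 → q0 → q0 → q0 → q0; q0 is not accepting → rejected

Final answer: "2", "011", "2121", "2222"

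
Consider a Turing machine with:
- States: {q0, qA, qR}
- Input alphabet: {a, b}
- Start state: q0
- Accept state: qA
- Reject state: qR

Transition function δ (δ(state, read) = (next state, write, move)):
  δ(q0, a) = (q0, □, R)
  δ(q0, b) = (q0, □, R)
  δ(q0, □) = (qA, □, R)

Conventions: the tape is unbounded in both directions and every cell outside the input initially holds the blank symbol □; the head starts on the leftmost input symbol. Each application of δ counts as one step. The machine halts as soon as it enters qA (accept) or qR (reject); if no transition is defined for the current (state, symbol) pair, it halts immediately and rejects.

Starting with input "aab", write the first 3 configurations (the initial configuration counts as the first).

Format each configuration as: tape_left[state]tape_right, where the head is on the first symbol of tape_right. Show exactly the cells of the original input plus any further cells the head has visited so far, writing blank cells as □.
Step 0: [q0]aab (head at position 0)
Step 1: δ(q0, a) = (q0, □, R)  ⊢  □[q0]ab (head at position 1)
Step 2: δ(q0, a) = (q0, □, R)  ⊢  □□[q0]b (head at position 2)

Final answer: [q0]aab ⊢ □[q0]ab ⊢ □□[q0]b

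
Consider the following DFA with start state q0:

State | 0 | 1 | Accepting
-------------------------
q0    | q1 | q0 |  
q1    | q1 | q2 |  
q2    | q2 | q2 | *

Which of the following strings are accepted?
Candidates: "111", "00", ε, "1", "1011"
"111": q0 → q0 → q0 → q0; q0 is not accepting → rejected
"00": q0 → q1 → q1; q1 is not accepting → rejected
ε: q0; q0 is not accepting → rejected
"1": q0 → q0; q0 is not accepting → rejected
"1011": q0 → q0 → q1 → q2 → q2; q2 is accepting → accepted

Final answer: "1011"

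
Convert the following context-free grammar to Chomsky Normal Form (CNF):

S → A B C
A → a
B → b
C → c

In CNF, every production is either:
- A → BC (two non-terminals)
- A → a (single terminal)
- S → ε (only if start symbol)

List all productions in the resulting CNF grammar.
The grammar has no ε-productions or unit productions to eliminate.
A → a is already in CNF (single terminal) – keep it.
B → b is already in CNF (single terminal) – keep it.
C → c is already in CNF (single terminal) – keep it.
S → A B C has 3 symbols on the right: break it into binary productions S → A X0, X0 → B C.
Resulting CNF grammar (5 productions): A → a; B → b; C → c; S → A X0; X0 → B C

Final answer: A → a; B → b; C → c; S → A X0; X0 → B C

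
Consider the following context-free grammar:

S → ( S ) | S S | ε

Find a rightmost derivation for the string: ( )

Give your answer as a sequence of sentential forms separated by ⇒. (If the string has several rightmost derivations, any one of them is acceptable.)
Start with S.
Step 1: the rightmost non-terminal is S; apply S → ( S ):  ( S )
Step 2: the rightmost non-terminal is S; apply S → ε:  ( )

Final answer: S ⇒ ( S ) ⇒ ( )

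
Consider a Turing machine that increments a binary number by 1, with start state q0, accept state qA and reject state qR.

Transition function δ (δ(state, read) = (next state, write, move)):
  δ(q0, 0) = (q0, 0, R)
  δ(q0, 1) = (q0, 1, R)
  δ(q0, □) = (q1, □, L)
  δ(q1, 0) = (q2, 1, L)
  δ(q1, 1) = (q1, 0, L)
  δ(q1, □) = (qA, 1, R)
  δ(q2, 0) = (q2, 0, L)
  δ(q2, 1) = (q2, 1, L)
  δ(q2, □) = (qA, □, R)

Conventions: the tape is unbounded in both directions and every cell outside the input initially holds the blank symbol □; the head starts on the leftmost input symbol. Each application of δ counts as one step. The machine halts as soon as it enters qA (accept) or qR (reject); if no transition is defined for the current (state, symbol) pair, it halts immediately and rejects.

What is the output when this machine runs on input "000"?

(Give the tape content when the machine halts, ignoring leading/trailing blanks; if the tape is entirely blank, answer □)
Step 0: [q0]000 (head at position 0)
Step 1: δ(q0, 0) = (q0, 0, R)  ⊢  0[q0]00 (head at position 1)
Step 2: δ(q0, 0) = (q0, 0, R)  ⊢  00[q0]0 (head at position 2)
Step 3: δ(q0, 0) = (q0, 0, R)  ⊢  000[q0]□ (head at position 3)
Step 4: δ(q0, □) = (q1, □, L)  ⊢  00[q1]0□ (head at position 2)
Step 5: δ(q1, 0) = (q2, 1, L)  ⊢  0[q2]01□ (head at position 1)
Step 6: δ(q2, 0) = (q2, 0, L)  ⊢  [q2]001□ (head at position 0)
Step 7: δ(q2, 0) = (q2, 0, L)  ⊢  [q2]□001□ (head at position -1)
Step 8: δ(q2, □) = (qA, □, R)  ⊢  □[qA]001□ (head at position 0)
The machine is in qA, so it halts and accepts.
Tape content when halted (ignoring surrounding blanks): 001

Final answer: Output: 001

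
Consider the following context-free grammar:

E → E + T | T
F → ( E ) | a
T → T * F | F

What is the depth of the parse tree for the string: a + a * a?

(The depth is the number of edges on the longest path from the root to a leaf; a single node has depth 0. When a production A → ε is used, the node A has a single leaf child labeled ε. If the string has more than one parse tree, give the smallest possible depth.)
The grammar is unambiguous; the parse tree of a + a * a is:
E → E + T at the root (depth 0).
  Left E (depth 1) → T (2) → F (3) → a (4).
  Right T (depth 1) → T * F; that T (2) → F (3) → a (4); F (2) → a (3).
The longest root-to-leaf paths have 4 edges.
Depth = 4.

Final answer: 4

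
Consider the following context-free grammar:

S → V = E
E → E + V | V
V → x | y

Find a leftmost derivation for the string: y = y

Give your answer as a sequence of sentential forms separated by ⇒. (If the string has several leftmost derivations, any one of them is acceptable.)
Start with S.
Step 1: the leftmost non-terminal is S; apply S → V = E:  V = E
Step 2: the leftmost non-terminal is V; apply V → y:  y = E
Step 3: the leftmost non-terminal is E; apply E → V:  y = V
Step 4: the leftmost non-terminal is V; apply V → y:  y = y

Final answer: S ⇒ V = E ⇒ y = E ⇒ y = V ⇒ y = y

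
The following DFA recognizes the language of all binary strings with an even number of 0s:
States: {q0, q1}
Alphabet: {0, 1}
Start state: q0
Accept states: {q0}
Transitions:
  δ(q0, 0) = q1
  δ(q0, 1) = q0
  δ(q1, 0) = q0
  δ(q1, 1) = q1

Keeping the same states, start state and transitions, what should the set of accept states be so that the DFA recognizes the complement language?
The DFA is complete (every state has a transition on every symbol), so the complement
is recognized by the same DFA with accepting and non-accepting states swapped.
Original accept states: {q0}
Complement accept states = All states - Original accept states
= {q0, q1} - {q0}
= {q1}
Complement language: strings with an ODD number of 0s

Final answer: {q1}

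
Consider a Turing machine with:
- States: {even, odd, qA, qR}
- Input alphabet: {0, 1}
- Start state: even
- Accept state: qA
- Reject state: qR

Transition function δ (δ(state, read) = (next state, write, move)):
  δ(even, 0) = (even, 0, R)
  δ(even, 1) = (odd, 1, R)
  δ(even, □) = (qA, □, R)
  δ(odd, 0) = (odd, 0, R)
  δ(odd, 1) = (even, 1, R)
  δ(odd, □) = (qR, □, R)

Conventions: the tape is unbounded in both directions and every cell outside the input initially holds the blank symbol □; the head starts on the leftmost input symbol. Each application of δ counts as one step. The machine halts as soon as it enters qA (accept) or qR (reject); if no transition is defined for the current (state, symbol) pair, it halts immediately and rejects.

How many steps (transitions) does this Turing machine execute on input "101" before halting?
Step 0: [even]101 (head at position 0)
Step 1: δ(even, 1) = (odd, 1, R)  ⊢  1[odd]01 (head at position 1)
Step 2: δ(odd, 0) = (odd, 0, R)  ⊢  10[odd]1 (head at position 2)
Step 3: δ(odd, 1) = (even, 1, R)  ⊢  101[even]□ (head at position 3)
Step 4: δ(even, □) = (qA, □, R)  ⊢  101□[qA]□ (head at position 4)
The machine is in qA, so it halts and accepts.
Number of transitions executed: 4.

Final answer: 4 steps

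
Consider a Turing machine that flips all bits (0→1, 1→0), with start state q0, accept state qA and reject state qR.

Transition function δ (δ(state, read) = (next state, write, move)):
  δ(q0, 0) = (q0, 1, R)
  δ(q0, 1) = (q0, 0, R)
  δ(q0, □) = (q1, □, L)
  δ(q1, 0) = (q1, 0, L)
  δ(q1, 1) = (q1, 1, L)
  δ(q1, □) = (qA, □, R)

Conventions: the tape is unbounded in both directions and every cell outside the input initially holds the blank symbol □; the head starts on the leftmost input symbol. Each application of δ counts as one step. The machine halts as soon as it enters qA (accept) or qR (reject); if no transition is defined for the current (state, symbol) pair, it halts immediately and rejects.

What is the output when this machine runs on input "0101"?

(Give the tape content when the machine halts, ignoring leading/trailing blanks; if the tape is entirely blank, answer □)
Step 0: [q0]0101 (head at position 0)
Step 1: δ(q0, 0) = (q0, 1, R)  ⊢  1[q0]101 (head at position 1)
Step 2: δ(q0, 1) = (q0, 0, R)  ⊢  10[q0]01 (head at position 2)
Step 3: δ(q0, 0) = (q0, 1, R)  ⊢  101[q0]1 (head at position 3)
Step 4: δ(q0, 1) = (q0, 0, R)  ⊢  1010[q0]□ (head at position 4)
Step 5: δ(q0, □) = (q1, □, L)  ⊢  101[q1]0□ (head at position 3)
Step 6: δ(q1, 0) = (q1, 0, L)  ⊢  10[q1]10□ (head at position 2)
Step 7: δ(q1, 1) = (q1, 1, L)  ⊢  1[q1]010□ (head at position 1)
Step 8: δ(q1, 0) = (q1, 0, L)  ⊢  [q1]1010□ (head at position 0)
Step 9: δ(q1, 1) = (q1, 1, L)  ⊢  [q1]□1010□ (head at position -1)
Step 10: δ(q1, □) = (qA, □, R)  ⊢  □[qA]1010□ (head at position 0)
The machine is in qA, so it halts and accepts.
Tape content when halted (ignoring surrounding blanks): 1010

Final answer: Output: 1010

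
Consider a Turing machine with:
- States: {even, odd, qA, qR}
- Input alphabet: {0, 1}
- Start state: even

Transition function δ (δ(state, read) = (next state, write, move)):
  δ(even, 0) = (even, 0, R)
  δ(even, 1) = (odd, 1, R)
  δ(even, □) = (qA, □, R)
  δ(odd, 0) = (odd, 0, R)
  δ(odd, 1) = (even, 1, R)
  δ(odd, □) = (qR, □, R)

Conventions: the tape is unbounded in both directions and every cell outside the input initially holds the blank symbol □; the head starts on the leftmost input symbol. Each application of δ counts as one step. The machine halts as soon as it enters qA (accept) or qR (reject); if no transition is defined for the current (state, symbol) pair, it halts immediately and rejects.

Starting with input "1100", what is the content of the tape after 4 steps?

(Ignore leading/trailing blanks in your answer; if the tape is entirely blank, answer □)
Step 0: [even]1100 (head at position 0)
Step 1: δ(even, 1) = (odd, 1, R)  ⊢  1[odd]100 (head at position 1)
Step 2: δ(odd, 1) = (even, 1, R)  ⊢  11[even]00 (head at position 2)
Step 3: δ(even, 0) = (even, 0, R)  ⊢  110[even]0 (head at position 3)
Step 4: δ(even, 0) = (even, 0, R)  ⊢  1100[even]□ (head at position 4)
Tape after 4 steps (ignoring surrounding blanks): 1100

Final answer: Tape: 1100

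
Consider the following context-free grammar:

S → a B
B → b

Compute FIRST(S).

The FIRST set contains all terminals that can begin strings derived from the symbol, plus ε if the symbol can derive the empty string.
S has the single production S → a B, whose right-hand side begins with the terminal a. So FIRST(S) = {a}.

Final answer: {a}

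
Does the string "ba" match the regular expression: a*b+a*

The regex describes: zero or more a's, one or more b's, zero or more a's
Yes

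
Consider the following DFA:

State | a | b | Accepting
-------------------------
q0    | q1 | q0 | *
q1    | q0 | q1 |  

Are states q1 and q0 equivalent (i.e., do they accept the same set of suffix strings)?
Try the suffix ε (the empty string).
From q1: q1 — not accepting.
From q0: q0 — accepting.
The two states disagree on this suffix, so they are not equivalent.

Final answer: No. Distinguishing string: ε (the empty string) - accepted from q0 but not from q1.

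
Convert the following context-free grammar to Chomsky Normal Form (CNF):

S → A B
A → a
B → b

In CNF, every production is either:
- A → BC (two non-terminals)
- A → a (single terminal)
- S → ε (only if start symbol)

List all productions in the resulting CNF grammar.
The grammar has no ε-productions or unit productions to eliminate.
S → A B is already in CNF (two non-terminals) – keep it.
A → a is already in CNF (single terminal) – keep it.
B → b is already in CNF (single terminal) – keep it.
Resulting CNF grammar (3 productions): A → a; B → b; S → A B

Final answer: A → a; B → b; S → A B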